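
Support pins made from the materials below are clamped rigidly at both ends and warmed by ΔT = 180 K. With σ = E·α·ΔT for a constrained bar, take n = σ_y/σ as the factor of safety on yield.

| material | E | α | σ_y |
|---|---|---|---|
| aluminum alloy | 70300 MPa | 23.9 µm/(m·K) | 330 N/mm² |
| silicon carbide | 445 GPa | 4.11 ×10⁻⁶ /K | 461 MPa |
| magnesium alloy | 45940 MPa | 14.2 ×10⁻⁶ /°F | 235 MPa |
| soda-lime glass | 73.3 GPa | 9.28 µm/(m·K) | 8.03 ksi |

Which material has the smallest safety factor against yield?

Per material, after unit conversion:
  aluminum alloy: E = 70.30, α = 23.9, σ_y = 330.0 → σ = 302 MPa, n = 1.09
  silicon carbide: E = 445.0, α = 4.11, σ_y = 461.0 → σ = 329 MPa, n = 1.40
  magnesium alloy: E = 45.94, α = 25.6, σ_y = 235.0 → σ = 211 MPa, n = 1.11
  soda-lime glass: E = 73.30, α = 9.28, σ_y = 55.36 → σ = 122 MPa, n = 0.452
Soda-lime glass has the lowest safety factor, n = 0.452.

soda-lime glass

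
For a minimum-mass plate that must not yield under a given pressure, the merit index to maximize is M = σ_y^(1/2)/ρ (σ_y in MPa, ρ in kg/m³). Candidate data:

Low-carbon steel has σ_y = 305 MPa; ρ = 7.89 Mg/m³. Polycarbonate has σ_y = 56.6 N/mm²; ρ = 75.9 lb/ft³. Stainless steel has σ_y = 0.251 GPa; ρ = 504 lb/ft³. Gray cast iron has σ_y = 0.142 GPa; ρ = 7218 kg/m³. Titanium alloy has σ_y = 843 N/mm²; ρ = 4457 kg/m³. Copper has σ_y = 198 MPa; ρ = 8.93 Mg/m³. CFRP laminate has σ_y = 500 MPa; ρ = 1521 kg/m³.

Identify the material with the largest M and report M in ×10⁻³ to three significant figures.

In SI units:
  low-carbon steel: σ_y = 305.0 MPa, ρ = 7890 kg/m³
  polycarbonate: σ_y = 56.60 MPa, ρ = 1216 kg/m³
  stainless steel: σ_y = 251.0 MPa, ρ = 8073 kg/m³
  gray cast iron: σ_y = 142.0 MPa, ρ = 7218 kg/m³
  titanium alloy: σ_y = 843.0 MPa, ρ = 4457 kg/m³
  copper: σ_y = 198.0 MPa, ρ = 8930 kg/m³
  CFRP laminate: σ_y = 500.0 MPa, ρ = 1521 kg/m³
  CFRP laminate: M = 14.7×10⁻³
  titanium alloy: M = 6.51×10⁻³
  polycarbonate: M = 6.19×10⁻³
  low-carbon steel: M = 2.21×10⁻³
  stainless steel: M = 1.96×10⁻³
  gray cast iron: M = 1.65×10⁻³
  copper: M = 1.58×10⁻³
The maximum is for CFRP laminate.

CFRP laminate, M = 14.7×10⁻³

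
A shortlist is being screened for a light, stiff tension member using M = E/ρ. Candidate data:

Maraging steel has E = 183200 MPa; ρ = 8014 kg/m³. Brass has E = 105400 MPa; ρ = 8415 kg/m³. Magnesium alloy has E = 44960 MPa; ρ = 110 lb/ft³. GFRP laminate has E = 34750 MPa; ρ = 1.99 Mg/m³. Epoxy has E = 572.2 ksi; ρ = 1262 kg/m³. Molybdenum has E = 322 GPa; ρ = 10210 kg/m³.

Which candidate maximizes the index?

In SI units:
  maraging steel: E = 183.2 GPa, ρ = 8014 kg/m³
  brass: E = 105.4 GPa, ρ = 8415 kg/m³
  magnesium alloy: E = 44.96 GPa, ρ = 1762 kg/m³
  GFRP laminate: E = 34.75 GPa, ρ = 1990 kg/m³
  epoxy: E = 3.945 GPa, ρ = 1262 kg/m³
  molybdenum: E = 322.0 GPa, ρ = 10210 kg/m³
  molybdenum: M = 31.5 MN·m/kg
  magnesium alloy: M = 25.5 MN·m/kg
  maraging steel: M = 22.9 MN·m/kg
  GFRP laminate: M = 17.5 MN·m/kg
  brass: M = 12.5 MN·m/kg
  epoxy: M = 3.13 MN·m/kg
Highest index: molybdenum.

molybdenum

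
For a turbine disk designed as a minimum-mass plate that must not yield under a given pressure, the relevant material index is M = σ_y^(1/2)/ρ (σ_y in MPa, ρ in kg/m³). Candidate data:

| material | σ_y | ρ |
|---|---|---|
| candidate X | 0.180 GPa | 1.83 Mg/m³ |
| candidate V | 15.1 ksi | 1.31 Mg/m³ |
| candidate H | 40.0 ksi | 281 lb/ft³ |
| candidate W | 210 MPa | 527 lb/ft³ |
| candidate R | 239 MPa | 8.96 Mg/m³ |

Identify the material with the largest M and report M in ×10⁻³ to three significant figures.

In SI units:
  candidate X: σ_y = 180.0 MPa, ρ = 1830 kg/m³
  candidate V: σ_y = 104.1 MPa, ρ = 1310 kg/m³
  candidate H: σ_y = 275.8 MPa, ρ = 4501 kg/m³
  candidate W: σ_y = 210.0 MPa, ρ = 8442 kg/m³
  candidate R: σ_y = 239.0 MPa, ρ = 8960 kg/m³
  candidate V: M = 7.79×10⁻³
  candidate X: M = 7.33×10⁻³
  candidate H: M = 3.69×10⁻³
  candidate R: M = 1.73×10⁻³
  candidate W: M = 1.72×10⁻³
Candidate V has the largest M.

candidate V, M = 7.79×10⁻³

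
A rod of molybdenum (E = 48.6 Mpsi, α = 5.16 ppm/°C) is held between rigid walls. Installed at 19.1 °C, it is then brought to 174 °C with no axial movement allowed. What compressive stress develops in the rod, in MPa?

E = 48.6 Mpsi = 335.1 GPa.
ΔT = 154.9 K. Constrained thermal stress σ = E·α·ΔT = 335.1×10³ MPa × 5.16×10⁻⁶ × 154.9 = 268 MPa (compressive).

268 MPa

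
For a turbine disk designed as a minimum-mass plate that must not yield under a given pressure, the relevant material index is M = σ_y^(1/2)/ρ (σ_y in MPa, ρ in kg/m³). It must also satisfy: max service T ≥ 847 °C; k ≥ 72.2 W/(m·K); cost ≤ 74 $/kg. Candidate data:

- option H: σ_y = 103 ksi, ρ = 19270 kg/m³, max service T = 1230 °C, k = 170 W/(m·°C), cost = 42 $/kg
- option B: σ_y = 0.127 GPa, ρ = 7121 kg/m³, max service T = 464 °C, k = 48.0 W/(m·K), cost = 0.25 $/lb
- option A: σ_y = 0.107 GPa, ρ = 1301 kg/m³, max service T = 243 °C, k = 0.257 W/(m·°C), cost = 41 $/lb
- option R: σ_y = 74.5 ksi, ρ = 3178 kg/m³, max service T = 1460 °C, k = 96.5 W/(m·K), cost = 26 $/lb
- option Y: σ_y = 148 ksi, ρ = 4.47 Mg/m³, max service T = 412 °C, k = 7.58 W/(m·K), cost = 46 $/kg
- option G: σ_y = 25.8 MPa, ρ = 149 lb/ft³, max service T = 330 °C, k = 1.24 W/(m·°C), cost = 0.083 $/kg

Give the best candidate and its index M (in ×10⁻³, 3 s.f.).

option R, M = 7.13×10⁻³

Screen on constraints: max service T ≥ 847 °C; k ≥ 72.2 W/(m·K); cost ≤ 74 $/kg. Survivors: option H, option R.
In SI units:
  option H: σ_y = 710.2 MPa, ρ = 19270 kg/m³
  option R: σ_y = 513.7 MPa, ρ = 3178 kg/m³
  option R: M = 7.13×10⁻³
  option H: M = 1.38×10⁻³
Option R has the largest M.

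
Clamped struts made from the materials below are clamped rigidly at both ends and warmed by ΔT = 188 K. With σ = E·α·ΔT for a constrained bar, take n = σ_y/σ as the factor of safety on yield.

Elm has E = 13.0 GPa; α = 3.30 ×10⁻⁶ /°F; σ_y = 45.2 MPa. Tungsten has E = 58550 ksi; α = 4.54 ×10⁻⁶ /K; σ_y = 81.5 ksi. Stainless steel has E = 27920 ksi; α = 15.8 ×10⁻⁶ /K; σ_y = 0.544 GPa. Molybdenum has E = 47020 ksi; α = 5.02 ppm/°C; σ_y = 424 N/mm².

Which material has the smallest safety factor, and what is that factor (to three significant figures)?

stainless steel, n = 0.951

Converting E to GPa, α to ×10⁻⁶/K, σ_y to MPa, then σ and n for each:
  elm: E = 13.00, α = 5.94, σ_y = 45.20 → σ = 14.5 MPa, n = 3.11
  tungsten: E = 403.7, α = 4.54, σ_y = 561.9 → σ = 345 MPa, n = 1.63
  stainless steel: E = 192.5, α = 15.8, σ_y = 544.0 → σ = 572 MPa, n = 0.951
  molybdenum: E = 324.2, α = 5.02, σ_y = 424.0 → σ = 306 MPa, n = 1.39
The minimum is stainless steel at n = 0.951.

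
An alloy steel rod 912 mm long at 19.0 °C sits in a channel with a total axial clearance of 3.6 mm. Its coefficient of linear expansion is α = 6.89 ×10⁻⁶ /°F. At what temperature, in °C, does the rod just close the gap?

α = 6.89×10⁻⁶/°F × 9/5 = 12.4×10⁻⁶/K.
α·L₀·ΔT = 3.6 mm ⇒ ΔT = 3.6 / (12.4×10⁻⁶ × 912.0) = 318.3 K.
T = 19.0 + 318.3 = 337.3 °C.

337 °C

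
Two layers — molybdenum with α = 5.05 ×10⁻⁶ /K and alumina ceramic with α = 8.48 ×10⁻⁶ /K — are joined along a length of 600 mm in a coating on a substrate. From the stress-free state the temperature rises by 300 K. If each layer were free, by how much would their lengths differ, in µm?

Δα = |5.05 − 8.48|×10⁻⁶/K = 3.43×10⁻⁶/K.
ΔL_mismatch = Δα·L·ΔT = 3.43×10⁻⁶ × 600.0 mm × 300.0 K = 617 µm.

617 µm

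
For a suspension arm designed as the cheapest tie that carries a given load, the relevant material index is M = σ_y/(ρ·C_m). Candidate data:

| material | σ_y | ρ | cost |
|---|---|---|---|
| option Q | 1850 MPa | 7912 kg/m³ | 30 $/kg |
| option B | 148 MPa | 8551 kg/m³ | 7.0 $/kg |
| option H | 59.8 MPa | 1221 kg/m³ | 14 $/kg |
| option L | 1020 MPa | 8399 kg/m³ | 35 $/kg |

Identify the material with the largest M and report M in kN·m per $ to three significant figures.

Computing M directly (units already consistent):
  option Q: M = 7.79 kN·m per $
  option H: M = 3.50 kN·m per $
  option L: M = 3.47 kN·m per $
  option B: M = 2.47 kN·m per $
The maximum is for option Q.

option Q, M = 7.79 kN·m per $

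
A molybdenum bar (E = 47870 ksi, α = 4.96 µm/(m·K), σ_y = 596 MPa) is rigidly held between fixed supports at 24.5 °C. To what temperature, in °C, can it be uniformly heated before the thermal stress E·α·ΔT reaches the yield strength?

E = 47870 ksi = 330.1 GPa.
E·α·ΔT = 596.0 MPa ⇒ ΔT = 596.0 / (330.1×10³ × 4.96×10⁻⁶) = 364.1 K.
T = 24.5 + 364.1 = 388.6 °C.

389 °C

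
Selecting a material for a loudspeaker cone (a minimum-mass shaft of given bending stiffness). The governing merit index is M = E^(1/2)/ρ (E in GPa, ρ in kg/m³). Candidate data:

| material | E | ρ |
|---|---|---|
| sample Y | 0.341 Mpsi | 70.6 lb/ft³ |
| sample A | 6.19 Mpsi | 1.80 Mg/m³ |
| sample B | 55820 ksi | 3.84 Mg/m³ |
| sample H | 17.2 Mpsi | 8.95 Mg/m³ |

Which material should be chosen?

Normalizing units and computing the index:
  sample Y: E = 2.351 GPa, ρ = 1131 kg/m³
  sample A: E = 42.68 GPa, ρ = 1800 kg/m³
  sample B: E = 384.9 GPa, ρ = 3840 kg/m³
  sample H: E = 118.6 GPa, ρ = 8950 kg/m³
  sample B: M = 5.11×10⁻³
  sample A: M = 3.63×10⁻³
  sample Y: M = 1.36×10⁻³
  sample H: M = 1.22×10⁻³
Sample B has the largest M.

sample B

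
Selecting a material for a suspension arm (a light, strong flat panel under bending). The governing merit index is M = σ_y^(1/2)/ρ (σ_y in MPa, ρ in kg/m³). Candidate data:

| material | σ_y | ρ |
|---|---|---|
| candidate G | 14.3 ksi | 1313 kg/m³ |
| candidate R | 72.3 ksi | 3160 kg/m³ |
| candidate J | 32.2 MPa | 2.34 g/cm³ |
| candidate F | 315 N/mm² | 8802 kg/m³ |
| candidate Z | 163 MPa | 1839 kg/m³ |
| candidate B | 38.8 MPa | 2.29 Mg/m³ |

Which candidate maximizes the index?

Normalizing units and computing the index:
  candidate G: σ_y = 98.60 MPa, ρ = 1313 kg/m³
  candidate R: σ_y = 498.5 MPa, ρ = 3160 kg/m³
  candidate J: σ_y = 32.20 MPa, ρ = 2340 kg/m³
  candidate F: σ_y = 315.0 MPa, ρ = 8802 kg/m³
  candidate Z: σ_y = 163.0 MPa, ρ = 1839 kg/m³
  candidate B: σ_y = 38.80 MPa, ρ = 2290 kg/m³
  candidate G: M = 7.56×10⁻³
  candidate R: M = 7.07×10⁻³
  candidate Z: M = 6.94×10⁻³
  candidate B: M = 2.72×10⁻³
  candidate J: M = 2.43×10⁻³
  candidate F: M = 2.02×10⁻³
Candidate G ranks first.

candidate G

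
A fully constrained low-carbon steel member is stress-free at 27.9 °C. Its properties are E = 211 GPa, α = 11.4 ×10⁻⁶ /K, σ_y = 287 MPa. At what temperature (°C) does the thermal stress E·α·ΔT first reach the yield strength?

E·α·ΔT = 287.0 MPa ⇒ ΔT = 287.0 / (211.0×10³ × 11.4×10⁻⁶) = 119.3 K.
T = 27.9 + 119.3 = 147.2 °C.

147 °C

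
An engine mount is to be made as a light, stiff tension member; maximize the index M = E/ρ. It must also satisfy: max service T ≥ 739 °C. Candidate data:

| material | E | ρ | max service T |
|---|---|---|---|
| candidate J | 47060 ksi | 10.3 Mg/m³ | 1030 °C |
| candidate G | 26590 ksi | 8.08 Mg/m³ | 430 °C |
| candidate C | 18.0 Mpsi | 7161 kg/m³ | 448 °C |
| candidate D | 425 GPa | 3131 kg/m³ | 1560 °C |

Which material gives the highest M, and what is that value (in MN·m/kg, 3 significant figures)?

Screen on constraints: max service T ≥ 739 °C. Survivors: candidate J, candidate D.
Putting every candidate on a common basis:
  candidate J: E = 324.5 GPa, ρ = 10300 kg/m³
  candidate D: E = 425.0 GPa, ρ = 3131 kg/m³
  candidate D: M = 136 MN·m/kg
  candidate J: M = 31.5 MN·m/kg
The maximum is for candidate D.

candidate D, M = 136 MN·m/kg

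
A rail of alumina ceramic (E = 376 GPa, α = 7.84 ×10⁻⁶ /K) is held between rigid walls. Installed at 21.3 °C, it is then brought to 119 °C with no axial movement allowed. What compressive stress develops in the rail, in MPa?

288 MPa

ΔT = 97.70 K. Constrained thermal stress σ = E·α·ΔT = 376.0×10³ MPa × 7.84×10⁻⁶ × 97.70 = 288 MPa (compressive).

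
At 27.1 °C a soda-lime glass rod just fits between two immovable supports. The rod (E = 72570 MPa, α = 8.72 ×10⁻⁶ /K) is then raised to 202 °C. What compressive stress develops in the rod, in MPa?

E = 72570 MPa = 72.57 GPa.
ΔT = 174.9 K. Constrained thermal stress σ = E·α·ΔT = 72.57×10³ MPa × 8.72×10⁻⁶ × 174.9 = 111 MPa (compressive).

111 MPa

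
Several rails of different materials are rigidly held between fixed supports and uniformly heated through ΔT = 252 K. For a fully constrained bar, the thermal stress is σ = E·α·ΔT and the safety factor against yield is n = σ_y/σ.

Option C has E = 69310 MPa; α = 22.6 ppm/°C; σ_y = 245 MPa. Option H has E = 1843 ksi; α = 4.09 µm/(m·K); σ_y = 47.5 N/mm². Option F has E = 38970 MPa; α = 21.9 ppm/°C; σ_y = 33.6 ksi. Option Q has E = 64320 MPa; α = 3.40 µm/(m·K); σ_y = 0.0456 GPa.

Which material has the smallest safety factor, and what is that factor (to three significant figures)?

Converting E to GPa, α to ×10⁻⁶/K, σ_y to MPa, then σ and n for each:
  option C: E = 69.31, α = 22.6, σ_y = 245.0 → σ = 395 MPa, n = 0.621
  option H: E = 12.71, α = 4.09, σ_y = 47.50 → σ = 13.1 MPa, n = 3.63
  option F: E = 38.97, α = 21.9, σ_y = 231.7 → σ = 215 MPa, n = 1.08
  option Q: E = 64.32, α = 3.40, σ_y = 45.60 → σ = 55.1 MPa, n = 0.827
The minimum is option C at n = 0.621.

option C, n = 0.621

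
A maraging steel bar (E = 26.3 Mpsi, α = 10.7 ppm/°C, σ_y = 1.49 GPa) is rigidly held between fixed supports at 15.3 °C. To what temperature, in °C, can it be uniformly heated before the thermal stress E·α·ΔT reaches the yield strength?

E = 26.3 Mpsi = 181.3 GPa.
σ_y = 1.49 GPa = 1490 MPa.
E·α·ΔT = 1490 MPa ⇒ ΔT = 1490 / (181.3×10³ × 10.7×10⁻⁶) = 767.9 K.
T = 15.3 + 767.9 = 783.2 °C.

783 °C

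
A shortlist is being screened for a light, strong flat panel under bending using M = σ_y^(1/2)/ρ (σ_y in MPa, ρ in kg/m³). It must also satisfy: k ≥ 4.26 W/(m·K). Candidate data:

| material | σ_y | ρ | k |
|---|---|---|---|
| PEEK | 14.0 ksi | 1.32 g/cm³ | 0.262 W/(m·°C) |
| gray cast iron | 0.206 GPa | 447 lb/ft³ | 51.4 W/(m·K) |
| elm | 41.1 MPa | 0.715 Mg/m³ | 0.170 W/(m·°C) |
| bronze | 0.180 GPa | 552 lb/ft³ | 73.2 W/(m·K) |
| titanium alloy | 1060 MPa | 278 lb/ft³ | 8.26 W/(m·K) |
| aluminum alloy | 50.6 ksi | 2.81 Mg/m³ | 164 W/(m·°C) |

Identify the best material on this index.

titanium alloy

Screen on constraints: k ≥ 4.26 W/(m·K). Survivors: gray cast iron, bronze, titanium alloy, aluminum alloy.
After converting to SI:
  gray cast iron: σ_y = 206.0 MPa, ρ = 7160 kg/m³
  bronze: σ_y = 180.0 MPa, ρ = 8842 kg/m³
  titanium alloy: σ_y = 1060 MPa, ρ = 4453 kg/m³
  aluminum alloy: σ_y = 348.9 MPa, ρ = 2810 kg/m³
  titanium alloy: M = 7.31×10⁻³
  aluminum alloy: M = 6.65×10⁻³
  gray cast iron: M = 2.00×10⁻³
  bronze: M = 1.52×10⁻³
The maximum is for titanium alloy.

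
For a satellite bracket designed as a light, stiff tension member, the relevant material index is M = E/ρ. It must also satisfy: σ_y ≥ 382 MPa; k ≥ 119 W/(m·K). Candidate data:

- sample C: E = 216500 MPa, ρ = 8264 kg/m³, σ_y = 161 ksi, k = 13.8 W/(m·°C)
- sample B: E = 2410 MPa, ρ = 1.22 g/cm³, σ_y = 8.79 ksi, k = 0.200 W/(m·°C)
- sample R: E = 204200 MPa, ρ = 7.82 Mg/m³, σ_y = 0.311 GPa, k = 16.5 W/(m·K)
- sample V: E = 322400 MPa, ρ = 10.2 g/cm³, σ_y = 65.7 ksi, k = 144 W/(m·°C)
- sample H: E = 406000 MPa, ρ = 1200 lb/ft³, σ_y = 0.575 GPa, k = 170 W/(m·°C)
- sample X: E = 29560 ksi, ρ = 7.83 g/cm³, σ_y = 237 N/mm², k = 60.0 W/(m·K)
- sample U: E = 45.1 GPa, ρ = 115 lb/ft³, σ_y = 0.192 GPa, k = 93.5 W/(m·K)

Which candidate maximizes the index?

sample V

Screen on constraints: σ_y ≥ 382 MPa; k ≥ 119 W/(m·K). Survivors: sample V, sample H.
In SI units:
  sample V: E = 322.4 GPa, ρ = 10200 kg/m³
  sample H: E = 406.0 GPa, ρ = 19220 kg/m³
  sample V: M = 31.6 MN·m/kg
  sample H: M = 21.1 MN·m/kg
Sample V ranks first.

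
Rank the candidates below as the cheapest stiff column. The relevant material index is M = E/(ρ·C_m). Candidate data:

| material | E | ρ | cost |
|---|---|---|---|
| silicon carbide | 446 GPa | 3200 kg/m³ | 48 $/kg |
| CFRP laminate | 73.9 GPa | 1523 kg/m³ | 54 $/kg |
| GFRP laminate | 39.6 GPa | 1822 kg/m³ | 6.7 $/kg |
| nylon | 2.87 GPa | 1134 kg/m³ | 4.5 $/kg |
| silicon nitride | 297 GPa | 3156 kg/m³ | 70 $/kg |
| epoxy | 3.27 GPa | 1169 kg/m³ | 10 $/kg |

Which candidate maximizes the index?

Computing M directly (units already consistent):
  GFRP laminate: M = 3.24 MN·m per $
  silicon carbide: M = 2.90 MN·m per $
  silicon nitride: M = 1.34 MN·m per $
  CFRP laminate: M = 0.899 MN·m per $
  nylon: M = 0.562 MN·m per $
  epoxy: M = 0.280 MN·m per $
GFRP laminate ranks first.

GFRP laminate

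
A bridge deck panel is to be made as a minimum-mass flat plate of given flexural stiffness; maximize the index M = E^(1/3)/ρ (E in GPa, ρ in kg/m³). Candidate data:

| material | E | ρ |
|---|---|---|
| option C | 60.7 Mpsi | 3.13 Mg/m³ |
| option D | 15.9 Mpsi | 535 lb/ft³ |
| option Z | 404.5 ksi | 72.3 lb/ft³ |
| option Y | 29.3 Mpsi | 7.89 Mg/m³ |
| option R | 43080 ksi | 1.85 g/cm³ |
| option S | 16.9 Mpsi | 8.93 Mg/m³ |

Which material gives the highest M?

After converting to SI:
  option C: E = 418.5 GPa, ρ = 3130 kg/m³
  option D: E = 109.6 GPa, ρ = 8570 kg/m³
  option Z: E = 2.789 GPa, ρ = 1158 kg/m³
  option Y: E = 202.0 GPa, ρ = 7890 kg/m³
  option R: E = 297.0 GPa, ρ = 1850 kg/m³
  option S: E = 116.5 GPa, ρ = 8930 kg/m³
  option R: M = 3.61×10⁻³
  option C: M = 2.39×10⁻³
  option Z: M = 1.22×10⁻³
  option Y: M = 0.744×10⁻³
  option D: M = 0.558×10⁻³
  option S: M = 0.547×10⁻³
The maximum is for option R.

option R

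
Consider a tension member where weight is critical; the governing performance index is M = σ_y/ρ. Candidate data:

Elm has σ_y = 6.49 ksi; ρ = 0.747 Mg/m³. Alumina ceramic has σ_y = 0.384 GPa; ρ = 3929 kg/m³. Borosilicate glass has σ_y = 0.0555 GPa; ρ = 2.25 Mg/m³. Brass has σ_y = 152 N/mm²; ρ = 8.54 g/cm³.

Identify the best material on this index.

Convert each candidate to consistent units, then evaluate M:
  elm: σ_y = 44.75 MPa, ρ = 747.0 kg/m³
  alumina ceramic: σ_y = 384.0 MPa, ρ = 3929 kg/m³
  borosilicate glass: σ_y = 55.50 MPa, ρ = 2250 kg/m³
  brass: σ_y = 152.0 MPa, ρ = 8540 kg/m³
  alumina ceramic: M = 97.7 kN·m/kg
  elm: M = 59.9 kN·m/kg
  borosilicate glass: M = 24.7 kN·m/kg
  brass: M = 17.8 kN·m/kg
Highest index: alumina ceramic.

alumina ceramic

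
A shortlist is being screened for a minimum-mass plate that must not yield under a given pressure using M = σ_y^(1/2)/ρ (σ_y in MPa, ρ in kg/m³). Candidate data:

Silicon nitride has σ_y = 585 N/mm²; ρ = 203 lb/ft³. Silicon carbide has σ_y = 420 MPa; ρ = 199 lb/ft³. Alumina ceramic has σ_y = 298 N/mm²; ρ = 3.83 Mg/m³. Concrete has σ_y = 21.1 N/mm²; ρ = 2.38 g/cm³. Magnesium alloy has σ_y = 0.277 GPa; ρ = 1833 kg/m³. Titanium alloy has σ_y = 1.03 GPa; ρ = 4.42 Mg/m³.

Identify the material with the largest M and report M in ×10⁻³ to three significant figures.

magnesium alloy, M = 9.08×10⁻³

Putting every candidate on a common basis:
  silicon nitride: σ_y = 585.0 MPa, ρ = 3252 kg/m³
  silicon carbide: σ_y = 420.0 MPa, ρ = 3188 kg/m³
  alumina ceramic: σ_y = 298.0 MPa, ρ = 3830 kg/m³
  concrete: σ_y = 21.10 MPa, ρ = 2380 kg/m³
  magnesium alloy: σ_y = 277.0 MPa, ρ = 1833 kg/m³
  titanium alloy: σ_y = 1030 MPa, ρ = 4420 kg/m³
  magnesium alloy: M = 9.08×10⁻³
  silicon nitride: M = 7.44×10⁻³
  titanium alloy: M = 7.26×10⁻³
  silicon carbide: M = 6.43×10⁻³
  alumina ceramic: M = 4.51×10⁻³
  concrete: M = 1.93×10⁻³
The maximum is for magnesium alloy.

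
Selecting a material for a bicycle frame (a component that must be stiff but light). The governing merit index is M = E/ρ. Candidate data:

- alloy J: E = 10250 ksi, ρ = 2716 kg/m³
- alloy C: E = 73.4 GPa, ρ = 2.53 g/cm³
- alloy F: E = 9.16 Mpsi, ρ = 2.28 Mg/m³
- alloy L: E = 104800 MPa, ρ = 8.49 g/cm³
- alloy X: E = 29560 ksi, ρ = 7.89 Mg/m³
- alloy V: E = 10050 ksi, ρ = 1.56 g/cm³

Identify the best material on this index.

alloy V

Putting every candidate on a common basis:
  alloy J: E = 70.67 GPa, ρ = 2716 kg/m³
  alloy C: E = 73.40 GPa, ρ = 2530 kg/m³
  alloy F: E = 63.16 GPa, ρ = 2280 kg/m³
  alloy L: E = 104.8 GPa, ρ = 8490 kg/m³
  alloy X: E = 203.8 GPa, ρ = 7890 kg/m³
  alloy V: E = 69.29 GPa, ρ = 1560 kg/m³
  alloy V: M = 44.4 MN·m/kg
  alloy C: M = 29.0 MN·m/kg
  alloy F: M = 27.7 MN·m/kg
  alloy J: M = 26.0 MN·m/kg
  alloy X: M = 25.8 MN·m/kg
  alloy L: M = 12.3 MN·m/kg
The maximum is for alloy V.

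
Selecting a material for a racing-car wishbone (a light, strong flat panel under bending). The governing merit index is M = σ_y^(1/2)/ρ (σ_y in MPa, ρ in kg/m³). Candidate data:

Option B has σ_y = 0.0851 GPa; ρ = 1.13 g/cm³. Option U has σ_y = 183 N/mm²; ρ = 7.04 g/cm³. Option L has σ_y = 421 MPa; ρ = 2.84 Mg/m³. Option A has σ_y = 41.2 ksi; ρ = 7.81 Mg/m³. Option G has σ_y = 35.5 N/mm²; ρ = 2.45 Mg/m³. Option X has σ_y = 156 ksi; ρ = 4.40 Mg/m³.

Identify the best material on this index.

After converting to SI:
  option B: σ_y = 85.10 MPa, ρ = 1130 kg/m³
  option U: σ_y = 183.0 MPa, ρ = 7040 kg/m³
  option L: σ_y = 421.0 MPa, ρ = 2840 kg/m³
  option A: σ_y = 284.1 MPa, ρ = 7810 kg/m³
  option G: σ_y = 35.50 MPa, ρ = 2450 kg/m³
  option X: σ_y = 1076 MPa, ρ = 4400 kg/m³
  option B: M = 8.16×10⁻³
  option X: M = 7.45×10⁻³
  option L: M = 7.22×10⁻³
  option G: M = 2.43×10⁻³
  option A: M = 2.16×10⁻³
  option U: M = 1.92×10⁻³
Option B ranks first.

option B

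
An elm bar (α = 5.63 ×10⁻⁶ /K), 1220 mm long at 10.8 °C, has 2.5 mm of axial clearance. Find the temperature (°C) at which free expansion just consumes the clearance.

375 °C

α·L₀·ΔT = 2.5 mm ⇒ ΔT = 2.5 / (5.63×10⁻⁶ × 1220.0) = 364.0 K.
T = 10.8 + 364.0 = 374.8 °C.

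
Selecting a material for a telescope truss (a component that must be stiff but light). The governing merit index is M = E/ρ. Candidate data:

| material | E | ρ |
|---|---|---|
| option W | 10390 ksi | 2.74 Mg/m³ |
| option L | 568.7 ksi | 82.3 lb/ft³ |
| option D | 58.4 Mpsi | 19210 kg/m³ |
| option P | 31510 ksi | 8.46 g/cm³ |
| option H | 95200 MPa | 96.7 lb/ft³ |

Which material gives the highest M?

Normalizing units and computing the index:
  option W: E = 71.64 GPa, ρ = 2740 kg/m³
  option L: E = 3.921 GPa, ρ = 1318 kg/m³
  option D: E = 402.7 GPa, ρ = 19210 kg/m³
  option P: E = 217.3 GPa, ρ = 8460 kg/m³
  option H: E = 95.20 GPa, ρ = 1549 kg/m³
  option H: M = 61.5 MN·m/kg
  option W: M = 26.1 MN·m/kg
  option P: M = 25.7 MN·m/kg
  option D: M = 21.0 MN·m/kg
  option L: M = 2.97 MN·m/kg
Highest index: option H.

option H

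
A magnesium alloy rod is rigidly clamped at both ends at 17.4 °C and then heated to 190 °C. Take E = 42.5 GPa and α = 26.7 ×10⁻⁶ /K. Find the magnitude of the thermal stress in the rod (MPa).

196 MPa

ΔT = 172.6 K. Constrained thermal stress σ = E·α·ΔT = 42.50×10³ MPa × 26.7×10⁻⁶ × 172.6 = 196 MPa (compressive).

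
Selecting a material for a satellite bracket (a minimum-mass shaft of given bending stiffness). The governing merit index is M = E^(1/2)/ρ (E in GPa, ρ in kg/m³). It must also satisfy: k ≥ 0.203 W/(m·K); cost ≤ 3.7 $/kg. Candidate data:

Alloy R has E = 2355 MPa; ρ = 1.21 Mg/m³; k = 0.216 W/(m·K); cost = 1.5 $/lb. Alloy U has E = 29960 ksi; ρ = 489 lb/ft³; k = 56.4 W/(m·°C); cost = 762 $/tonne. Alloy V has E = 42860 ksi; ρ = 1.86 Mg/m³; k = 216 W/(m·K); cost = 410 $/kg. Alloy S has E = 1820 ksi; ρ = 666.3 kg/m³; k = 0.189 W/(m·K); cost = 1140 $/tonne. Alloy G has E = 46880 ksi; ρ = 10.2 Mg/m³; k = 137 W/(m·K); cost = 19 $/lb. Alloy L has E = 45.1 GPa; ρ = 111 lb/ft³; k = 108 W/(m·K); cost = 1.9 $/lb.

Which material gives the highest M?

alloy U

Screen on constraints: k ≥ 0.203 W/(m·K); cost ≤ 3.7 $/kg. Survivors: alloy R, alloy U.
Putting every candidate on a common basis:
  alloy R: E = 2.355 GPa, ρ = 1210 kg/m³
  alloy U: E = 206.6 GPa, ρ = 7833 kg/m³
  alloy U: M = 1.83×10⁻³
  alloy R: M = 1.27×10⁻³
Alloy U ranks first.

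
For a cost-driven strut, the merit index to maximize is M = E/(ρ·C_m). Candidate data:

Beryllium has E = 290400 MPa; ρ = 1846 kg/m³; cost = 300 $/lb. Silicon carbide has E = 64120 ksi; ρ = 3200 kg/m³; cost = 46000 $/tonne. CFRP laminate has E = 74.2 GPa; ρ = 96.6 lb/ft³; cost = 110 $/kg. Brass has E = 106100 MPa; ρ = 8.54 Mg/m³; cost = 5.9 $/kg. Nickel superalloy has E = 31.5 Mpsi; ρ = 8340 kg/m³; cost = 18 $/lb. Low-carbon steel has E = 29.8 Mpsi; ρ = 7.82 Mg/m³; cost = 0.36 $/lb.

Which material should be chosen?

low-carbon steel

After converting to SI:
  beryllium: E = 290.4 GPa, ρ = 1846 kg/m³, cost = 661.4 $/kg
  silicon carbide: E = 442.1 GPa, ρ = 3200 kg/m³, cost = 46.00 $/kg
  CFRP laminate: E = 74.20 GPa, ρ = 1547 kg/m³, cost = 110.0 $/kg
  brass: E = 106.1 GPa, ρ = 8540 kg/m³, cost = 5.900 $/kg
  nickel superalloy: E = 217.2 GPa, ρ = 8340 kg/m³, cost = 39.68 $/kg
  low-carbon steel: E = 205.5 GPa, ρ = 7820 kg/m³, cost = 0.7937 $/kg
  low-carbon steel: M = 33.1 MN·m per $
  silicon carbide: M = 3.00 MN·m per $
  brass: M = 2.11 MN·m per $
  nickel superalloy: M = 0.656 MN·m per $
  CFRP laminate: M = 0.436 MN·m per $
  beryllium: M = 0.238 MN·m per $
Low-carbon steel has the largest M.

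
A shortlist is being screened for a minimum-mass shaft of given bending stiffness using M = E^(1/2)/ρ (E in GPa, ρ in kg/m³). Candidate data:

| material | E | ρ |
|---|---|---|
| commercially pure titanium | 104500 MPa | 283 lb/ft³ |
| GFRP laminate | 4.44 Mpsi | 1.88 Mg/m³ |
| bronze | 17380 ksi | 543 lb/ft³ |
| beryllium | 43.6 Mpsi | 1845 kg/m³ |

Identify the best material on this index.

After converting to SI:
  commercially pure titanium: E = 104.5 GPa, ρ = 4533 kg/m³
  GFRP laminate: E = 30.61 GPa, ρ = 1880 kg/m³
  bronze: E = 119.8 GPa, ρ = 8698 kg/m³
  beryllium: E = 300.6 GPa, ρ = 1845 kg/m³
  beryllium: M = 9.40×10⁻³
  GFRP laminate: M = 2.94×10⁻³
  commercially pure titanium: M = 2.26×10⁻³
  bronze: M = 1.26×10⁻³
Beryllium ranks first.

beryllium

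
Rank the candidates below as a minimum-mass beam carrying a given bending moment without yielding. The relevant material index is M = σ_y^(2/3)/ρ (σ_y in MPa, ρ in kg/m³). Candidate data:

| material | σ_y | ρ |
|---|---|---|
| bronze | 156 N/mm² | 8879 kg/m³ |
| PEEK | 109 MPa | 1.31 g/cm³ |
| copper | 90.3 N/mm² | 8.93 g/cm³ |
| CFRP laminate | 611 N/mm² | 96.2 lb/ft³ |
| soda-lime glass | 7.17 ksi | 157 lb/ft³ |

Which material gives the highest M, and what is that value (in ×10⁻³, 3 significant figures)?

CFRP laminate, M = 46.7×10⁻³

Convert each candidate to consistent units, then evaluate M:
  bronze: σ_y = 156.0 MPa, ρ = 8879 kg/m³
  PEEK: σ_y = 109.0 MPa, ρ = 1310 kg/m³
  copper: σ_y = 90.30 MPa, ρ = 8930 kg/m³
  CFRP laminate: σ_y = 611.0 MPa, ρ = 1541 kg/m³
  soda-lime glass: σ_y = 49.44 MPa, ρ = 2515 kg/m³
  CFRP laminate: M = 46.7×10⁻³
  PEEK: M = 17.4×10⁻³
  soda-lime glass: M = 5.36×10⁻³
  bronze: M = 3.26×10⁻³
  copper: M = 2.25×10⁻³
CFRP laminate ranks first.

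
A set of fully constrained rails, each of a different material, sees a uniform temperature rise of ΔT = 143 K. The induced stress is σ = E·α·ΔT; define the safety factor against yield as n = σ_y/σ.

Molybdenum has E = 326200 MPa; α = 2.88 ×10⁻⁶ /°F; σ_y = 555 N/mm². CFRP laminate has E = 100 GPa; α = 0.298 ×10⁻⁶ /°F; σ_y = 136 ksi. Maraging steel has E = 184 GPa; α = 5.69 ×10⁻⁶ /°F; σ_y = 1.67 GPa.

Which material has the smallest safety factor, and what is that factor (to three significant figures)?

Converting E to GPa, α to ×10⁻⁶/K, σ_y to MPa, then σ and n for each:
  molybdenum: E = 326.2, α = 5.18, σ_y = 555.0 → σ = 242 MPa, n = 2.30
  CFRP laminate: E = 100.0, α = 0.536, σ_y = 937.7 → σ = 7.67 MPa, n = 122
  maraging steel: E = 184.0, α = 10.2, σ_y = 1670 → σ = 269 MPa, n = 6.20
Smallest n: molybdenum with n = 2.30.

molybdenum, n = 2.30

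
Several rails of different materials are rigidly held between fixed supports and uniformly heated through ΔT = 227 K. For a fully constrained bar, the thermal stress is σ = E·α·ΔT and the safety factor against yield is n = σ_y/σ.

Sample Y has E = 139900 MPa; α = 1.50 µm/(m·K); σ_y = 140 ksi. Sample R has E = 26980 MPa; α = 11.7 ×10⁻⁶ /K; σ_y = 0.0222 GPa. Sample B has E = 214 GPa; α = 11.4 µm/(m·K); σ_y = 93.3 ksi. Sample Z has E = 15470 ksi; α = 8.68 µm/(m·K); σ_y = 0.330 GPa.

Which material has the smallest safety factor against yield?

In consistent units (E in GPa, α in ×10⁻⁶/K, σ_y in MPa):
  sample Y: E = 139.9, α = 1.50, σ_y = 965.3 → σ = 47.6 MPa, n = 20.3
  sample R: E = 26.98, α = 11.7, σ_y = 22.20 → σ = 71.7 MPa, n = 0.310
  sample B: E = 214.0, α = 11.4, σ_y = 643.3 → σ = 554 MPa, n = 1.16
  sample Z: E = 106.7, α = 8.68, σ_y = 330.0 → σ = 210 MPa, n = 1.57
Sample R has the lowest safety factor, n = 0.310.

sample R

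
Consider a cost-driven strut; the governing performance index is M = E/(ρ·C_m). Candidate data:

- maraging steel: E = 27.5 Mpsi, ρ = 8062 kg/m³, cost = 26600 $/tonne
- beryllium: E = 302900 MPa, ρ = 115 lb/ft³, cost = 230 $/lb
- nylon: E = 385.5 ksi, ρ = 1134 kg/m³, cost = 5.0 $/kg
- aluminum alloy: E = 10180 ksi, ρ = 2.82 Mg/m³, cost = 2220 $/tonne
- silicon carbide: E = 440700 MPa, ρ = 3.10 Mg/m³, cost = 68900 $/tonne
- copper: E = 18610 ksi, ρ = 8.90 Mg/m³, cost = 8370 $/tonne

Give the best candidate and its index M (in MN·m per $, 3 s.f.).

aluminum alloy, M = 11.2 MN·m per $

Normalizing units and computing the index:
  maraging steel: E = 189.6 GPa, ρ = 8062 kg/m³, cost = 26.60 $/kg
  beryllium: E = 302.9 GPa, ρ = 1842 kg/m³, cost = 507.1 $/kg
  nylon: E = 2.658 GPa, ρ = 1134 kg/m³, cost = 5.000 $/kg
  aluminum alloy: E = 70.19 GPa, ρ = 2820 kg/m³, cost = 2.220 $/kg
  silicon carbide: E = 440.7 GPa, ρ = 3100 kg/m³, cost = 68.90 $/kg
  copper: E = 128.3 GPa, ρ = 8900 kg/m³, cost = 8.370 $/kg
  aluminum alloy: M = 11.2 MN·m per $
  silicon carbide: M = 2.06 MN·m per $
  copper: M = 1.72 MN·m per $
  maraging steel: M = 0.884 MN·m per $
  nylon: M = 0.469 MN·m per $
  beryllium: M = 0.324 MN·m per $
Aluminum alloy ranks first.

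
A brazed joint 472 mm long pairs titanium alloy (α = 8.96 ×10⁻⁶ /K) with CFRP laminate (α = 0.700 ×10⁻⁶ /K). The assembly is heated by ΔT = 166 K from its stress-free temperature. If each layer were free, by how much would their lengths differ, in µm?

647 µm

Δα = |8.96 − 0.700|×10⁻⁶/K = 8.26×10⁻⁶/K.
ΔL_mismatch = Δα·L·ΔT = 8.26×10⁻⁶ × 472.0 mm × 166.0 K = 647 µm.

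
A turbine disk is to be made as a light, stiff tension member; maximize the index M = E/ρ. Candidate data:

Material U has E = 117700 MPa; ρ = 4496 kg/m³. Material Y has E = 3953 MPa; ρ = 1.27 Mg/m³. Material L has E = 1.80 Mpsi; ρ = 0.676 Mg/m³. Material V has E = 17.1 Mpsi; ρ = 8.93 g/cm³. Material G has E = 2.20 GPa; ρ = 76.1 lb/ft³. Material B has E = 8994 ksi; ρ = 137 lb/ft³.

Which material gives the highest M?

Normalizing units and computing the index:
  material U: E = 117.7 GPa, ρ = 4496 kg/m³
  material Y: E = 3.953 GPa, ρ = 1270 kg/m³
  material L: E = 12.41 GPa, ρ = 676.0 kg/m³
  material V: E = 117.9 GPa, ρ = 8930 kg/m³
  material G: E = 2.200 GPa, ρ = 1219 kg/m³
  material B: E = 62.01 GPa, ρ = 2195 kg/m³
  material B: M = 28.3 MN·m/kg
  material U: M = 26.2 MN·m/kg
  material L: M = 18.4 MN·m/kg
  material V: M = 13.2 MN·m/kg
  material Y: M = 3.11 MN·m/kg
  material G: M = 1.80 MN·m/kg
Highest index: material B.

material B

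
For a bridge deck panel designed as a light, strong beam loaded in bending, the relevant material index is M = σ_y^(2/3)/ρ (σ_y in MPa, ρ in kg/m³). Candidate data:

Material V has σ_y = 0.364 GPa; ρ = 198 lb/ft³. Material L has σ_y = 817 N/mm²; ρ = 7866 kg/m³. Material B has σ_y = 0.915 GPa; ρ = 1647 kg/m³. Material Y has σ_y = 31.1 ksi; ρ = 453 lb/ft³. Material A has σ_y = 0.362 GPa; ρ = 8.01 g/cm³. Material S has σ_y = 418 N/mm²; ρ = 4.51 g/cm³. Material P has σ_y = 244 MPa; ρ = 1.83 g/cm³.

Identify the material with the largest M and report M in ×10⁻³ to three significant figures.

Convert each candidate to consistent units, then evaluate M:
  material V: σ_y = 364.0 MPa, ρ = 3172 kg/m³
  material L: σ_y = 817.0 MPa, ρ = 7866 kg/m³
  material B: σ_y = 915.0 MPa, ρ = 1647 kg/m³
  material Y: σ_y = 214.4 MPa, ρ = 7256 kg/m³
  material A: σ_y = 362.0 MPa, ρ = 8010 kg/m³
  material S: σ_y = 418.0 MPa, ρ = 4510 kg/m³
  material P: σ_y = 244.0 MPa, ρ = 1830 kg/m³
  material B: M = 57.2×10⁻³
  material P: M = 21.3×10⁻³
  material V: M = 16.1×10⁻³
  material S: M = 12.4×10⁻³
  material L: M = 11.1×10⁻³
  material A: M = 6.34×10⁻³
  material Y: M = 4.94×10⁻³
Material B ranks first.

material B, M = 57.2×10⁻³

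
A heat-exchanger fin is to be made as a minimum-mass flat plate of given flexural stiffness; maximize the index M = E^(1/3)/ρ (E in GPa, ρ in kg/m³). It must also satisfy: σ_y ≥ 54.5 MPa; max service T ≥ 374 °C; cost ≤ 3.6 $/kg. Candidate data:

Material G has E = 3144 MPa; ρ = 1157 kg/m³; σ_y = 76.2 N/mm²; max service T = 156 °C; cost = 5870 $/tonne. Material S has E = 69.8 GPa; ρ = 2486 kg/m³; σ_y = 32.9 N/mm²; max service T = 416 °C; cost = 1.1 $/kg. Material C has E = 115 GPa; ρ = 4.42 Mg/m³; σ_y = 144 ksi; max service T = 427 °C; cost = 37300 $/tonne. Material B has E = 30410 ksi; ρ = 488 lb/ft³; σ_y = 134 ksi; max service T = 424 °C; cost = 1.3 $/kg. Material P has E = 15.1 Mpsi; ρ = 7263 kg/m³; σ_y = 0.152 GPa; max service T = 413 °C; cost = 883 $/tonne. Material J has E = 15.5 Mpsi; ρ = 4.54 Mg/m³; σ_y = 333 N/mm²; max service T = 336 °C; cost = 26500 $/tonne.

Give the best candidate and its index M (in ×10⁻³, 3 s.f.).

material B, M = 0.760×10⁻³

Screen on constraints: σ_y ≥ 54.5 MPa; max service T ≥ 374 °C; cost ≤ 3.6 $/kg. Survivors: material B, material P.
After converting to SI:
  material B: E = 209.7 GPa, ρ = 7817 kg/m³
  material P: E = 104.1 GPa, ρ = 7263 kg/m³
  material B: M = 0.760×10⁻³
  material P: M = 0.648×10⁻³
Highest index: material B.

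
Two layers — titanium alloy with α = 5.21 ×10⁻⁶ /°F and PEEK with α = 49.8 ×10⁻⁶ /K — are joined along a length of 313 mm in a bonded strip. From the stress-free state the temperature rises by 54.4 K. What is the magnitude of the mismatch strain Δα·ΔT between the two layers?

titanium alloy: α = 5.21×10⁻⁶/°F × 9/5 = 9.38×10⁻⁶/K.
Δα = |9.38 − 49.8|×10⁻⁶/K = 40.4×10⁻⁶/K.
Mismatch strain = Δα·ΔT = 40.4×10⁻⁶ × 54.4 = 2.20×10⁻³.

2.20×10⁻³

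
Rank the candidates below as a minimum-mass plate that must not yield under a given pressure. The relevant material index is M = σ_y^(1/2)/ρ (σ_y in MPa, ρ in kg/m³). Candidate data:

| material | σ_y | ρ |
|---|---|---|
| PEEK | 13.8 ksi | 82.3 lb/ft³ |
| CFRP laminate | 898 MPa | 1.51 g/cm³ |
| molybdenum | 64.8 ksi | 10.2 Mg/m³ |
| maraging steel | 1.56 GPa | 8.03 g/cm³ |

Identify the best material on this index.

After converting to SI:
  PEEK: σ_y = 95.15 MPa, ρ = 1318 kg/m³
  CFRP laminate: σ_y = 898.0 MPa, ρ = 1510 kg/m³
  molybdenum: σ_y = 446.8 MPa, ρ = 10200 kg/m³
  maraging steel: σ_y = 1560 MPa, ρ = 8030 kg/m³
  CFRP laminate: M = 19.8×10⁻³
  PEEK: M = 7.40×10⁻³
  maraging steel: M = 4.92×10⁻³
  molybdenum: M = 2.07×10⁻³
CFRP laminate ranks first.

CFRP laminate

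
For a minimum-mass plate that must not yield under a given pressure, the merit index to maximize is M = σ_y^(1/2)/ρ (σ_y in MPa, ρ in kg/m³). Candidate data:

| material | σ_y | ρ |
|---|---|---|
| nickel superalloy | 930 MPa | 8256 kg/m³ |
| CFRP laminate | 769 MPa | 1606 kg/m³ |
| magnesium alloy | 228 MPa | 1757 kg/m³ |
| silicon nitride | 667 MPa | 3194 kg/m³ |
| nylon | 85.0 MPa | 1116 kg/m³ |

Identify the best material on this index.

CFRP laminate

Per-candidate index values:
  CFRP laminate: M = 17.3×10⁻³
  magnesium alloy: M = 8.59×10⁻³
  nylon: M = 8.26×10⁻³
  silicon nitride: M = 8.09×10⁻³
  nickel superalloy: M = 3.69×10⁻³
Highest index: CFRP laminate.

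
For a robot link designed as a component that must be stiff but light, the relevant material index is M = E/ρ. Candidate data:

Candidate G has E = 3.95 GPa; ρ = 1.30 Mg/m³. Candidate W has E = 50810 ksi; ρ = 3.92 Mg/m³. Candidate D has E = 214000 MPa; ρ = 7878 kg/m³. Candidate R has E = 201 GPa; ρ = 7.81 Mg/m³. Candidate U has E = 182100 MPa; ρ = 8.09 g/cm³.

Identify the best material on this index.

candidate W

After converting to SI:
  candidate G: E = 3.950 GPa, ρ = 1300 kg/m³
  candidate W: E = 350.3 GPa, ρ = 3920 kg/m³
  candidate D: E = 214.0 GPa, ρ = 7878 kg/m³
  candidate R: E = 201.0 GPa, ρ = 7810 kg/m³
  candidate U: E = 182.1 GPa, ρ = 8090 kg/m³
  candidate W: M = 89.4 MN·m/kg
  candidate D: M = 27.2 MN·m/kg
  candidate R: M = 25.7 MN·m/kg
  candidate U: M = 22.5 MN·m/kg
  candidate G: M = 3.04 MN·m/kg
Candidate W ranks first.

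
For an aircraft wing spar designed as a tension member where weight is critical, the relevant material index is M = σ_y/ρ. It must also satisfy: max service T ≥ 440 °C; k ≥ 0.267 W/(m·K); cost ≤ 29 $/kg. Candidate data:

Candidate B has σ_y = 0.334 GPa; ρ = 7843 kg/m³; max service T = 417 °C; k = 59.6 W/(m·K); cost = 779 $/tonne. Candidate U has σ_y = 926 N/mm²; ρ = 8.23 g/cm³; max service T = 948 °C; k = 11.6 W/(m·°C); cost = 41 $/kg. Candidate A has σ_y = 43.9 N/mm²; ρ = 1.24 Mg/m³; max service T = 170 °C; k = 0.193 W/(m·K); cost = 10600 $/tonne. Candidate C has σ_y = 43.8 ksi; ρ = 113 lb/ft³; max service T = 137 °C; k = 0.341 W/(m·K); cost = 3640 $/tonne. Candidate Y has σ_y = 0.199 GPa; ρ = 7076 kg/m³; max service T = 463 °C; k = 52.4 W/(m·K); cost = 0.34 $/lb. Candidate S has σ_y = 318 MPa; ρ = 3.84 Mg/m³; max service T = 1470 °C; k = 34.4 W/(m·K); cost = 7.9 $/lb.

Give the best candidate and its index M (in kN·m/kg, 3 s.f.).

Screen on constraints: max service T ≥ 440 °C; k ≥ 0.267 W/(m·K); cost ≤ 29 $/kg. Survivors: candidate Y, candidate S.
Putting every candidate on a common basis:
  candidate Y: σ_y = 199.0 MPa, ρ = 7076 kg/m³
  candidate S: σ_y = 318.0 MPa, ρ = 3840 kg/m³
  candidate S: M = 82.8 kN·m/kg
  candidate Y: M = 28.1 kN·m/kg
Candidate S ranks first.

candidate S, M = 82.8 kN·m/kg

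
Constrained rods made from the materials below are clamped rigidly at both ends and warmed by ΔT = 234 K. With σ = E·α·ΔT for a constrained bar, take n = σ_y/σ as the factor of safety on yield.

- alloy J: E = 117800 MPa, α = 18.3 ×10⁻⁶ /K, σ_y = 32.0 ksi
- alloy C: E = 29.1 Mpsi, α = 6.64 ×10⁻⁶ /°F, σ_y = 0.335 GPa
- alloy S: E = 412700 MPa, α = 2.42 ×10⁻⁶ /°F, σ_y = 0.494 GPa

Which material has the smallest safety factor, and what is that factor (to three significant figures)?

alloy J, n = 0.437

In consistent units (E in GPa, α in ×10⁻⁶/K, σ_y in MPa):
  alloy J: E = 117.8, α = 18.3, σ_y = 220.6 → σ = 504 MPa, n = 0.437
  alloy C: E = 200.6, α = 12.0, σ_y = 335.0 → σ = 561 MPa, n = 0.597
  alloy S: E = 412.7, α = 4.36, σ_y = 494.0 → σ = 421 MPa, n = 1.17
Alloy J has the lowest safety factor, n = 0.437.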